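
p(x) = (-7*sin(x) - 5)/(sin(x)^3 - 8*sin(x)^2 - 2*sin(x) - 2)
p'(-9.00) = -3.90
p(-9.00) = 0.81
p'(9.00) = 1.88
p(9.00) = 1.92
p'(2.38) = 1.02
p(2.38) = 1.43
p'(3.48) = -4.74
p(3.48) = 1.19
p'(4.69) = -0.01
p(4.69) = -0.22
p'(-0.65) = 1.76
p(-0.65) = 0.19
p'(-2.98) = -4.35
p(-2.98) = 2.05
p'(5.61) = 1.60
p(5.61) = 0.15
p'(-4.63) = 0.07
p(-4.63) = 1.09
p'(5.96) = 4.85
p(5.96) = 1.26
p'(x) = (-7*sin(x) - 5)*(-3*sin(x)^2*cos(x) + 16*sin(x)*cos(x) + 2*cos(x))/(sin(x)^3 - 8*sin(x)^2 - 2*sin(x) - 2)^2 - 7*cos(x)/(sin(x)^3 - 8*sin(x)^2 - 2*sin(x) - 2) = (14*sin(x)^3 - 41*sin(x)^2 - 80*sin(x) + 4)*cos(x)/(sin(x)^3 - 8*sin(x)^2 - 2*sin(x) - 2)^2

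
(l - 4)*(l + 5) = l^2 + l - 20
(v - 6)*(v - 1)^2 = v^3 - 8*v^2 + 13*v - 6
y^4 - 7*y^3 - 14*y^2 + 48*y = y*(y - 8)*(y - 2)*(y + 3)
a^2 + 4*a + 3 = (a + 1)*(a + 3)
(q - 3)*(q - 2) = q^2 - 5*q + 6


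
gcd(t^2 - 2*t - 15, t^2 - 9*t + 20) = t - 5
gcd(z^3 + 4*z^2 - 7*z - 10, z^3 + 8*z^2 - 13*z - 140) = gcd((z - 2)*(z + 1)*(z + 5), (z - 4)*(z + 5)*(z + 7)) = z + 5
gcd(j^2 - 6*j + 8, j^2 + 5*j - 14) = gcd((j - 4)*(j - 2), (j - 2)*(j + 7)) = j - 2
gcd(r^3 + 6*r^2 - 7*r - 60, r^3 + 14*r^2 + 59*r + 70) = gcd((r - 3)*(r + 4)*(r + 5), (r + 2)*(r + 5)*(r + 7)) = r + 5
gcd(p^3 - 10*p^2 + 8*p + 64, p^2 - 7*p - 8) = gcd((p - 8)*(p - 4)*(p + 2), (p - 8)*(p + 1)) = p - 8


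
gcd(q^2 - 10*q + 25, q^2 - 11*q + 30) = q - 5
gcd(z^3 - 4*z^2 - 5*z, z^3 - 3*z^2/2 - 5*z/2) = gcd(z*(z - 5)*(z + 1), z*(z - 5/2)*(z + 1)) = z^2 + z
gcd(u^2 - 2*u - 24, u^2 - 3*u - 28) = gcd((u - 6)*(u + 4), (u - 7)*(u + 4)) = u + 4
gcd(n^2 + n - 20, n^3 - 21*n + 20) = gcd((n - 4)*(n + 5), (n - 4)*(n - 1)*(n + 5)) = n^2 + n - 20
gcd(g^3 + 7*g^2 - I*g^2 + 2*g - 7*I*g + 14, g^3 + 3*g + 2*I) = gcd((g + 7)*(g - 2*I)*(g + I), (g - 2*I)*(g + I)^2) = g^2 - I*g + 2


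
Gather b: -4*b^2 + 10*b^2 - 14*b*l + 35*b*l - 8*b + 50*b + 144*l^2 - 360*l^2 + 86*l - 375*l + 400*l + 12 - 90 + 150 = 6*b^2 + b*(21*l + 42) - 216*l^2 + 111*l + 72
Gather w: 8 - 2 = 6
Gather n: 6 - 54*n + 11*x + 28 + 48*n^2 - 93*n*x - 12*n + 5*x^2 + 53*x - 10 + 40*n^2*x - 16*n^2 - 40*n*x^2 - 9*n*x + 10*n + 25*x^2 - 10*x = n^2*(40*x + 32) + n*(-40*x^2 - 102*x - 56) + 30*x^2 + 54*x + 24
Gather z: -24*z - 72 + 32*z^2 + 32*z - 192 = 32*z^2 + 8*z - 264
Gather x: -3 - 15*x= -15*x - 3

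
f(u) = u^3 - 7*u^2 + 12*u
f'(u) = 3*u^2 - 14*u + 12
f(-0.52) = -8.27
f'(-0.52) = 20.09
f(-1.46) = -35.55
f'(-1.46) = 38.83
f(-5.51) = -445.92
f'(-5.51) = 180.22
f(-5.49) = -442.33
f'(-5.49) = 179.28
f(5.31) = 16.07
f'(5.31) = 22.25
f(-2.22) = -72.08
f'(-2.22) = 57.87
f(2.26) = 2.91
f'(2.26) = -4.32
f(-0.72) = -12.64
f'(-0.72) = 23.64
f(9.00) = 270.00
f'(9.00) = 129.00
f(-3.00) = -126.00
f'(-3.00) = 81.00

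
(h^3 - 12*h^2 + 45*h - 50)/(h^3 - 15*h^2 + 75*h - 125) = (h - 2)/(h - 5)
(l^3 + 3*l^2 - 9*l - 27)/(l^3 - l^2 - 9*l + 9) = (l + 3)/(l - 1)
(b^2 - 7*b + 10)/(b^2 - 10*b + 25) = (b - 2)/(b - 5)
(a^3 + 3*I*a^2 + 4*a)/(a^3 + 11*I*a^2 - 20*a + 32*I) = a/(a + 8*I)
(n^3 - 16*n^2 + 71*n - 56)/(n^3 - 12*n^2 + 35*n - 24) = (n - 7)/(n - 3)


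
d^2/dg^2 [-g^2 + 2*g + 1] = -2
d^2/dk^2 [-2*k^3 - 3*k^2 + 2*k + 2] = -12*k - 6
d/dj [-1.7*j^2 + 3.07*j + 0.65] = 3.07 - 3.4*j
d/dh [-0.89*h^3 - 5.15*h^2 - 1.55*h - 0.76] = -2.67*h^2 - 10.3*h - 1.55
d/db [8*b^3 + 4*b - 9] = 24*b^2 + 4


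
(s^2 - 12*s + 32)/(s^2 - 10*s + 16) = (s - 4)/(s - 2)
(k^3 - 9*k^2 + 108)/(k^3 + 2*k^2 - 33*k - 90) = (k - 6)/(k + 5)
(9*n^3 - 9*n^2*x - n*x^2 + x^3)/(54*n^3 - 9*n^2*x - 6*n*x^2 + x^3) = (-n + x)/(-6*n + x)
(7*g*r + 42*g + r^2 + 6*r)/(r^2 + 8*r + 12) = (7*g + r)/(r + 2)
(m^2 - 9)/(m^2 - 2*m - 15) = (m - 3)/(m - 5)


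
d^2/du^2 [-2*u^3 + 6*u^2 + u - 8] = 12 - 12*u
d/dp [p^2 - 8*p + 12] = 2*p - 8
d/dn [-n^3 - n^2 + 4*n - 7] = -3*n^2 - 2*n + 4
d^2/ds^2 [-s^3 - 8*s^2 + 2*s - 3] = -6*s - 16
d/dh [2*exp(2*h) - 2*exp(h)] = (4*exp(h) - 2)*exp(h)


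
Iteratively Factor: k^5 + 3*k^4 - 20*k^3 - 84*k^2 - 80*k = (k + 4)*(k^4 - k^3 - 16*k^2 - 20*k) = (k + 2)*(k + 4)*(k^3 - 3*k^2 - 10*k) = (k - 5)*(k + 2)*(k + 4)*(k^2 + 2*k) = (k - 5)*(k + 2)^2*(k + 4)*(k)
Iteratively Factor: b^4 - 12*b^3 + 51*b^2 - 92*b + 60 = (b - 3)*(b^3 - 9*b^2 + 24*b - 20) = (b - 5)*(b - 3)*(b^2 - 4*b + 4) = (b - 5)*(b - 3)*(b - 2)*(b - 2)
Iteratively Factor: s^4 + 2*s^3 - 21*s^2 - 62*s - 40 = (s + 4)*(s^3 - 2*s^2 - 13*s - 10) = (s - 5)*(s + 4)*(s^2 + 3*s + 2) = (s - 5)*(s + 1)*(s + 4)*(s + 2)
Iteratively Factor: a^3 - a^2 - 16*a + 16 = (a - 1)*(a^2 - 16) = (a - 4)*(a - 1)*(a + 4)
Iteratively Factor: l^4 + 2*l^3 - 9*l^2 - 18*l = (l + 2)*(l^3 - 9*l) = (l - 3)*(l + 2)*(l^2 + 3*l) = l*(l - 3)*(l + 2)*(l + 3)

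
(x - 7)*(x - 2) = x^2 - 9*x + 14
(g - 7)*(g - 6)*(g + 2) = g^3 - 11*g^2 + 16*g + 84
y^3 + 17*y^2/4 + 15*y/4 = y*(y + 5/4)*(y + 3)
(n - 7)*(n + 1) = n^2 - 6*n - 7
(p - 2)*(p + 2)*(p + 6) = p^3 + 6*p^2 - 4*p - 24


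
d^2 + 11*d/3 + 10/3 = (d + 5/3)*(d + 2)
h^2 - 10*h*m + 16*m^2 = (h - 8*m)*(h - 2*m)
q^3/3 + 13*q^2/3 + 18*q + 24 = (q/3 + 1)*(q + 4)*(q + 6)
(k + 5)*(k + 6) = k^2 + 11*k + 30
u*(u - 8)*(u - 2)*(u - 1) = u^4 - 11*u^3 + 26*u^2 - 16*u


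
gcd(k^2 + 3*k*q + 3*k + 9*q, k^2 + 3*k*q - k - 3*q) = k + 3*q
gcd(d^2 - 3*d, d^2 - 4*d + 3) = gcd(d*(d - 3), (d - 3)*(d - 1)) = d - 3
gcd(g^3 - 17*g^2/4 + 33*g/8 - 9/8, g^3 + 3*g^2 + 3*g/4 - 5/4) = g - 1/2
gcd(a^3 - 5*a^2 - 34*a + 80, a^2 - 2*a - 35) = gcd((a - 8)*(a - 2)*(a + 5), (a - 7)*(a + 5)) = a + 5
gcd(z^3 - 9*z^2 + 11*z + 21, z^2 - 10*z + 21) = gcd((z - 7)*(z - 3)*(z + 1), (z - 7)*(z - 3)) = z^2 - 10*z + 21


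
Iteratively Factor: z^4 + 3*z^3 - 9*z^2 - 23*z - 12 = (z + 1)*(z^3 + 2*z^2 - 11*z - 12) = (z - 3)*(z + 1)*(z^2 + 5*z + 4) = (z - 3)*(z + 1)^2*(z + 4)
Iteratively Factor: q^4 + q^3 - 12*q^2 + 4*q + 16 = (q + 1)*(q^3 - 12*q + 16) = (q + 1)*(q + 4)*(q^2 - 4*q + 4) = (q - 2)*(q + 1)*(q + 4)*(q - 2)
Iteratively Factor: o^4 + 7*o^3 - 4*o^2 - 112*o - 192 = (o + 4)*(o^3 + 3*o^2 - 16*o - 48) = (o + 3)*(o + 4)*(o^2 - 16) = (o - 4)*(o + 3)*(o + 4)*(o + 4)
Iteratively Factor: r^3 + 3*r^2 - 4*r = (r - 1)*(r^2 + 4*r) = r*(r - 1)*(r + 4)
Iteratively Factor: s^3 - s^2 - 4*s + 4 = (s + 2)*(s^2 - 3*s + 2) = (s - 2)*(s + 2)*(s - 1)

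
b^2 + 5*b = b*(b + 5)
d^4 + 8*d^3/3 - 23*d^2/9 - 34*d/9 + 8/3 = (d - 1)*(d - 2/3)*(d + 4/3)*(d + 3)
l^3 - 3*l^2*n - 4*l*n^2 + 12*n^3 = (l - 3*n)*(l - 2*n)*(l + 2*n)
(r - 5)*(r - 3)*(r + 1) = r^3 - 7*r^2 + 7*r + 15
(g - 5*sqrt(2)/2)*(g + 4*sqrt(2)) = g^2 + 3*sqrt(2)*g/2 - 20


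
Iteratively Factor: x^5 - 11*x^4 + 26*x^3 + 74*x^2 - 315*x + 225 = (x - 3)*(x^4 - 8*x^3 + 2*x^2 + 80*x - 75) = (x - 5)*(x - 3)*(x^3 - 3*x^2 - 13*x + 15) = (x - 5)*(x - 3)*(x - 1)*(x^2 - 2*x - 15) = (x - 5)*(x - 3)*(x - 1)*(x + 3)*(x - 5)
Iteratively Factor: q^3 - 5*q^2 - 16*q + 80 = (q + 4)*(q^2 - 9*q + 20) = (q - 5)*(q + 4)*(q - 4)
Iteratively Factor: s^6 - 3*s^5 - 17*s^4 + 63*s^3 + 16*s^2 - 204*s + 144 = (s - 3)*(s^5 - 17*s^3 + 12*s^2 + 52*s - 48) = (s - 3)*(s - 2)*(s^4 + 2*s^3 - 13*s^2 - 14*s + 24) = (s - 3)*(s - 2)*(s + 2)*(s^3 - 13*s + 12) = (s - 3)*(s - 2)*(s - 1)*(s + 2)*(s^2 + s - 12) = (s - 3)*(s - 2)*(s - 1)*(s + 2)*(s + 4)*(s - 3)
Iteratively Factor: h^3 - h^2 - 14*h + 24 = (h + 4)*(h^2 - 5*h + 6) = (h - 2)*(h + 4)*(h - 3)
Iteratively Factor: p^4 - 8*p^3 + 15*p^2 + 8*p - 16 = (p - 4)*(p^3 - 4*p^2 - p + 4) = (p - 4)^2*(p^2 - 1) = (p - 4)^2*(p + 1)*(p - 1)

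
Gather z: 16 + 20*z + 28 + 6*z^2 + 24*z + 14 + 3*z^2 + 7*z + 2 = 9*z^2 + 51*z + 60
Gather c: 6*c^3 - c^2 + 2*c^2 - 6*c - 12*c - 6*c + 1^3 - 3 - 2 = 6*c^3 + c^2 - 24*c - 4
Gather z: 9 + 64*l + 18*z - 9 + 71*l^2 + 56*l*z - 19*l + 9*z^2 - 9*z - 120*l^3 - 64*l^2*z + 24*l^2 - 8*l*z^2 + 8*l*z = -120*l^3 + 95*l^2 + 45*l + z^2*(9 - 8*l) + z*(-64*l^2 + 64*l + 9)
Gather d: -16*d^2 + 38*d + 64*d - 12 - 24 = -16*d^2 + 102*d - 36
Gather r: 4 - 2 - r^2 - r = -r^2 - r + 2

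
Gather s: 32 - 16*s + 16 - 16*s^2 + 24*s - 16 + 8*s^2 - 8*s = 32 - 8*s^2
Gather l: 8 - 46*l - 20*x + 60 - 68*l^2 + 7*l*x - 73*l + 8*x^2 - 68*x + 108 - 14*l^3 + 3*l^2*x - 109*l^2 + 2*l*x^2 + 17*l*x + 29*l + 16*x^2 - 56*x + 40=-14*l^3 + l^2*(3*x - 177) + l*(2*x^2 + 24*x - 90) + 24*x^2 - 144*x + 216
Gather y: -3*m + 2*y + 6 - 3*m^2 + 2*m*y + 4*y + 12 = -3*m^2 - 3*m + y*(2*m + 6) + 18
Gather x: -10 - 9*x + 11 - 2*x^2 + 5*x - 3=-2*x^2 - 4*x - 2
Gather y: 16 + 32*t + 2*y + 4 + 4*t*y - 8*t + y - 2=24*t + y*(4*t + 3) + 18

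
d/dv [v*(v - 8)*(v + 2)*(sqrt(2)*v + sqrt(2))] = sqrt(2)*(4*v^3 - 15*v^2 - 44*v - 16)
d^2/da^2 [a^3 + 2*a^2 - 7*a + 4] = 6*a + 4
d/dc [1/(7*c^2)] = -2/(7*c^3)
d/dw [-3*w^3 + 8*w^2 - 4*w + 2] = -9*w^2 + 16*w - 4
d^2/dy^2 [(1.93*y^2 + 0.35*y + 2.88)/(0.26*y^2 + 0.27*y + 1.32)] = (-2.22044604925031e-16*y^4 - 0.223652*y^3 - 2.806128*y^2 + 0.492336*y + 4.919256)/(0.017576*y^6 + 0.054756*y^5 + 0.324558*y^4 + 0.575667*y^3 + 1.647756*y^2 + 1.411344*y + 2.299968)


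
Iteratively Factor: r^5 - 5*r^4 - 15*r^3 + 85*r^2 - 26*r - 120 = (r - 3)*(r^4 - 2*r^3 - 21*r^2 + 22*r + 40) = (r - 5)*(r - 3)*(r^3 + 3*r^2 - 6*r - 8) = (r - 5)*(r - 3)*(r + 1)*(r^2 + 2*r - 8) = (r - 5)*(r - 3)*(r + 1)*(r + 4)*(r - 2)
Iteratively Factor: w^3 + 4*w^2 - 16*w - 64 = (w + 4)*(w^2 - 16) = (w + 4)^2*(w - 4)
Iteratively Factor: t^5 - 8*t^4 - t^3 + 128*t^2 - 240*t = (t)*(t^4 - 8*t^3 - t^2 + 128*t - 240) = t*(t - 3)*(t^3 - 5*t^2 - 16*t + 80) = t*(t - 3)*(t + 4)*(t^2 - 9*t + 20) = t*(t - 5)*(t - 3)*(t + 4)*(t - 4)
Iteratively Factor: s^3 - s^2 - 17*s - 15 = (s + 1)*(s^2 - 2*s - 15) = (s - 5)*(s + 1)*(s + 3)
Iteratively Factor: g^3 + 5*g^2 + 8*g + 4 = (g + 1)*(g^2 + 4*g + 4) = (g + 1)*(g + 2)*(g + 2)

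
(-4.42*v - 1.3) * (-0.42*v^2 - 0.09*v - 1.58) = 1.8564*v^3 + 0.9438*v^2 + 7.1006*v + 2.054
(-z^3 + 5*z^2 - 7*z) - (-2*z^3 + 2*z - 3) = z^3 + 5*z^2 - 9*z + 3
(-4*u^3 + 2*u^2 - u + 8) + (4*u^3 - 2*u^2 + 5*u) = 4*u + 8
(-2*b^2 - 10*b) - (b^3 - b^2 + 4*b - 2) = -b^3 - b^2 - 14*b + 2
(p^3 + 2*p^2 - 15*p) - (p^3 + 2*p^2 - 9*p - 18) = 18 - 6*p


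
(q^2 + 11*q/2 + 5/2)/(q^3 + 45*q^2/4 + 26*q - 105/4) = 2*(2*q + 1)/(4*q^2 + 25*q - 21)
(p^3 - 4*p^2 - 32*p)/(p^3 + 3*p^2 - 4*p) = (p - 8)/(p - 1)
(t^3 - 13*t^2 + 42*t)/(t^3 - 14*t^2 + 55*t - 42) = t/(t - 1)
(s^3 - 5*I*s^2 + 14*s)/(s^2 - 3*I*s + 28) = s*(s + 2*I)/(s + 4*I)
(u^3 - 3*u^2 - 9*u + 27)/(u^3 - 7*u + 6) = (u^2 - 6*u + 9)/(u^2 - 3*u + 2)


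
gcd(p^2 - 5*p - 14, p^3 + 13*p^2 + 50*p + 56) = p + 2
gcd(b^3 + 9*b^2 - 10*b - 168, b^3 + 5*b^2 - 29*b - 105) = b + 7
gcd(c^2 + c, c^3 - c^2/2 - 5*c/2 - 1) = c + 1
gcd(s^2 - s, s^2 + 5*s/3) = s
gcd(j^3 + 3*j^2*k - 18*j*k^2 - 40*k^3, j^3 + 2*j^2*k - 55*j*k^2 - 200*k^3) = j + 5*k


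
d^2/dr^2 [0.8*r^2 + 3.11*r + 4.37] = 1.60000000000000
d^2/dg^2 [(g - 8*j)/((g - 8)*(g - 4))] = 2*(g^3 - 24*g^2*j + 288*g*j - 96*g - 896*j + 384)/(g^6 - 36*g^5 + 528*g^4 - 4032*g^3 + 16896*g^2 - 36864*g + 32768)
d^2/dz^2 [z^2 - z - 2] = 2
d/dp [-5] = 0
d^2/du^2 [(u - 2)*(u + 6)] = 2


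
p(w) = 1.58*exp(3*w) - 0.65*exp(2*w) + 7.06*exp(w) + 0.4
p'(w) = 4.74*exp(3*w) - 1.3*exp(2*w) + 7.06*exp(w)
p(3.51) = 58635.26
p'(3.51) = 176159.51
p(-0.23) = 6.39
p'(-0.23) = 7.17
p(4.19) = 452347.58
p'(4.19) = 1358942.66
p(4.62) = 1645901.70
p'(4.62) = 4942966.47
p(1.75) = 320.60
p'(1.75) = 900.86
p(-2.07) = 1.28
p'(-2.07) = 0.88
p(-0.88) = 3.33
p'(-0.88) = 3.04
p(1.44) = 137.42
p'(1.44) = 363.03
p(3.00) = 12682.85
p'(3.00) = 38025.96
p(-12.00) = 0.40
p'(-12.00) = 0.00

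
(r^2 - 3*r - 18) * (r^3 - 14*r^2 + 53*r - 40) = r^5 - 17*r^4 + 77*r^3 + 53*r^2 - 834*r + 720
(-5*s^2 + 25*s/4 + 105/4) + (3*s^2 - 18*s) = -2*s^2 - 47*s/4 + 105/4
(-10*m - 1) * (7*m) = -70*m^2 - 7*m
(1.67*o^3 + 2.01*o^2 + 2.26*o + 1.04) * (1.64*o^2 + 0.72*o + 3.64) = 2.7388*o^5 + 4.4988*o^4 + 11.2324*o^3 + 10.6492*o^2 + 8.9752*o + 3.7856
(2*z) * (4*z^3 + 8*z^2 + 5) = 8*z^4 + 16*z^3 + 10*z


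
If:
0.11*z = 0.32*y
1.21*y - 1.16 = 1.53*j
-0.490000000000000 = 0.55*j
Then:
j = -0.89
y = -0.17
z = -0.49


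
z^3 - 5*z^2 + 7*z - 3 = (z - 3)*(z - 1)^2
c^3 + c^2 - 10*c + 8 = (c - 2)*(c - 1)*(c + 4)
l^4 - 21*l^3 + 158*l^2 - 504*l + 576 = (l - 8)*(l - 6)*(l - 4)*(l - 3)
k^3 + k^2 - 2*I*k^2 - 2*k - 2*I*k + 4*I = (k - 1)*(k + 2)*(k - 2*I)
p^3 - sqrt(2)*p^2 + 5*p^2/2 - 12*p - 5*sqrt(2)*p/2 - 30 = (p + 5/2)*(p - 3*sqrt(2))*(p + 2*sqrt(2))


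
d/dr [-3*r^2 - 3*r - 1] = -6*r - 3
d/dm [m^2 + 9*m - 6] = 2*m + 9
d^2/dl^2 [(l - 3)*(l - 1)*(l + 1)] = 6*l - 6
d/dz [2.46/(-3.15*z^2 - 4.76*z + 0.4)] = (15.498*z + 11.7096)/(3.15*z^2 + 4.76*z - 0.4)^2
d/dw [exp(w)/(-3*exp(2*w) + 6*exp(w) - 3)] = (exp(w) + 1)*exp(w)/(3*(exp(3*w) - 3*exp(2*w) + 3*exp(w) - 1))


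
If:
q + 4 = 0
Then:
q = -4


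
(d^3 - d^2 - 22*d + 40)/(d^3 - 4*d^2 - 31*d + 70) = (d - 4)/(d - 7)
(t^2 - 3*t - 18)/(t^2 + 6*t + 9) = (t - 6)/(t + 3)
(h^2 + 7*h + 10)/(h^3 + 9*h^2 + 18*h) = (h^2 + 7*h + 10)/(h*(h^2 + 9*h + 18))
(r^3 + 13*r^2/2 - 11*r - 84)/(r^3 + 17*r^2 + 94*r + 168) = (r - 7/2)/(r + 7)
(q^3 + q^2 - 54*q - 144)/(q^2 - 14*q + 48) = (q^2 + 9*q + 18)/(q - 6)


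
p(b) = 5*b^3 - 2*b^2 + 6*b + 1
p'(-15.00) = 3441.00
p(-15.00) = -17414.00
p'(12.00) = 2118.00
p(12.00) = 8425.00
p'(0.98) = 16.49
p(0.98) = 9.67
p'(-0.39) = 9.84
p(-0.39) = -1.94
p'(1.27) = 25.11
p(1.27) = 15.64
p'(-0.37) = 9.53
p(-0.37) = -1.75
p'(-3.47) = 200.49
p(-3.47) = -252.81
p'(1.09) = 19.46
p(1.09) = 11.64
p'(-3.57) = 211.45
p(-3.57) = -273.41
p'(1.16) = 21.54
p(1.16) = 13.07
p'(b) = 15*b^2 - 4*b + 6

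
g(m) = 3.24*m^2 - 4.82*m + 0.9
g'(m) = 6.48*m - 4.82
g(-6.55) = 171.48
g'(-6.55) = -47.26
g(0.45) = -0.61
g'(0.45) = -1.90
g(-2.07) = 24.76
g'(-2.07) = -18.23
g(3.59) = 25.35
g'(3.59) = 18.44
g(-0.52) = 4.28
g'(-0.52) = -8.19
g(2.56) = 9.79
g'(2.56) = 11.77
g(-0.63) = 5.22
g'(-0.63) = -8.90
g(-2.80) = 39.80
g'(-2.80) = -22.96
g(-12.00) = 525.30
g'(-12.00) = -82.58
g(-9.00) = 306.72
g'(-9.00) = -63.14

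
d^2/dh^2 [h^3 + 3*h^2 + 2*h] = 6*h + 6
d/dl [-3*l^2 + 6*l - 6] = 6 - 6*l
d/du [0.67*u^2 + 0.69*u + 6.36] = 1.34*u + 0.69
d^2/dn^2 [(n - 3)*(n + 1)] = 2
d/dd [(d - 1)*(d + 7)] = 2*d + 6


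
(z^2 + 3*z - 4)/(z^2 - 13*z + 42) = (z^2 + 3*z - 4)/(z^2 - 13*z + 42)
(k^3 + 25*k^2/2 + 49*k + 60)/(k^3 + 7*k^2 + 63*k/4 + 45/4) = 2*(k^2 + 10*k + 24)/(2*k^2 + 9*k + 9)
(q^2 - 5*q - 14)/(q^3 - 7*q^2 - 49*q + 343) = (q + 2)/(q^2 - 49)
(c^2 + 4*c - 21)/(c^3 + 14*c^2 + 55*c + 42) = (c - 3)/(c^2 + 7*c + 6)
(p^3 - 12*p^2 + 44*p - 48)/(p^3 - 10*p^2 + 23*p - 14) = (p^2 - 10*p + 24)/(p^2 - 8*p + 7)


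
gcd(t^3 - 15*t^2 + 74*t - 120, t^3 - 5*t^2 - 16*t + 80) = t^2 - 9*t + 20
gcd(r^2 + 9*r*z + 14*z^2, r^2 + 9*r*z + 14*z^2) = r^2 + 9*r*z + 14*z^2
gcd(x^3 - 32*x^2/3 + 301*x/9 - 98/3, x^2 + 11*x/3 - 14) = x - 7/3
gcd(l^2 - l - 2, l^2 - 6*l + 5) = 1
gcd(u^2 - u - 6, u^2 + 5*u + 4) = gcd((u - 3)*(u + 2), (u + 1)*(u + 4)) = 1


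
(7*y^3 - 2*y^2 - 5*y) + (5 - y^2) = 7*y^3 - 3*y^2 - 5*y + 5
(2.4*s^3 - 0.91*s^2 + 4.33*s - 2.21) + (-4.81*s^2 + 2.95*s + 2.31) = 2.4*s^3 - 5.72*s^2 + 7.28*s + 0.1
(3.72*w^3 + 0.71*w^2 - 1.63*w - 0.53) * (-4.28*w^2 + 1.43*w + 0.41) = -15.9216*w^5 + 2.2808*w^4 + 9.5169*w^3 + 0.228600000000001*w^2 - 1.4262*w - 0.2173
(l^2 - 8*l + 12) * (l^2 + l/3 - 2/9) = l^4 - 23*l^3/3 + 82*l^2/9 + 52*l/9 - 8/3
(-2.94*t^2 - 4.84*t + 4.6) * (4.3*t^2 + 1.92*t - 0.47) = -12.642*t^4 - 26.4568*t^3 + 11.869*t^2 + 11.1068*t - 2.162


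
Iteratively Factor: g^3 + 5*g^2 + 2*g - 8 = (g + 4)*(g^2 + g - 2) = (g + 2)*(g + 4)*(g - 1)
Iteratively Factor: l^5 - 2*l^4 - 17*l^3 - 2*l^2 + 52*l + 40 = (l + 2)*(l^4 - 4*l^3 - 9*l^2 + 16*l + 20) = (l - 2)*(l + 2)*(l^3 - 2*l^2 - 13*l - 10) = (l - 2)*(l + 2)^2*(l^2 - 4*l - 5) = (l - 2)*(l + 1)*(l + 2)^2*(l - 5)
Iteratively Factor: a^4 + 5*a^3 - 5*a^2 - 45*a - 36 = (a + 1)*(a^3 + 4*a^2 - 9*a - 36) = (a + 1)*(a + 3)*(a^2 + a - 12) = (a - 3)*(a + 1)*(a + 3)*(a + 4)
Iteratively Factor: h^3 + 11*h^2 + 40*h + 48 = (h + 4)*(h^2 + 7*h + 12) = (h + 3)*(h + 4)*(h + 4)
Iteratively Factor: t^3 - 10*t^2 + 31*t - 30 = (t - 5)*(t^2 - 5*t + 6) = (t - 5)*(t - 3)*(t - 2)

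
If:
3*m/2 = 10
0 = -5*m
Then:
No Solution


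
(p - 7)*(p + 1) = p^2 - 6*p - 7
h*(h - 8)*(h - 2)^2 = h^4 - 12*h^3 + 36*h^2 - 32*h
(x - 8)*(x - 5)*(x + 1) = x^3 - 12*x^2 + 27*x + 40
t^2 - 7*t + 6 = (t - 6)*(t - 1)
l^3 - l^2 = l^2*(l - 1)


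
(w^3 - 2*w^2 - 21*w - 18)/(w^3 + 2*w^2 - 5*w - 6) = (w - 6)/(w - 2)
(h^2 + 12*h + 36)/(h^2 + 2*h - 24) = (h + 6)/(h - 4)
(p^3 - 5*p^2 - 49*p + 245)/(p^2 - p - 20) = (p^2 - 49)/(p + 4)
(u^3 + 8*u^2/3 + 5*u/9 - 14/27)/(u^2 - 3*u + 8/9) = (9*u^2 + 27*u + 14)/(3*(3*u - 8))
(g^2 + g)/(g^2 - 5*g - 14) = g*(g + 1)/(g^2 - 5*g - 14)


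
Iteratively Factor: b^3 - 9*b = (b - 3)*(b^2 + 3*b) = (b - 3)*(b + 3)*(b)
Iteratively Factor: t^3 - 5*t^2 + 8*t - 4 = (t - 2)*(t^2 - 3*t + 2) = (t - 2)^2*(t - 1)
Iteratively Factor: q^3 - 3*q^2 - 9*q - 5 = (q + 1)*(q^2 - 4*q - 5) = (q - 5)*(q + 1)*(q + 1)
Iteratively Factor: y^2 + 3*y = (y + 3)*(y)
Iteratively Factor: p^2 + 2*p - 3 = (p - 1)*(p + 3)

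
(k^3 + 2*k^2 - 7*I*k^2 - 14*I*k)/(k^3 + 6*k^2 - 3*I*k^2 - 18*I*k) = (k^2 + k*(2 - 7*I) - 14*I)/(k^2 + 3*k*(2 - I) - 18*I)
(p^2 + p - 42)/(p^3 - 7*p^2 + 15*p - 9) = (p^2 + p - 42)/(p^3 - 7*p^2 + 15*p - 9)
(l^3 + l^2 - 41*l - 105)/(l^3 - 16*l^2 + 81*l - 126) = (l^2 + 8*l + 15)/(l^2 - 9*l + 18)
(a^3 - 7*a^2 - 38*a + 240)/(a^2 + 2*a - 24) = (a^2 - 13*a + 40)/(a - 4)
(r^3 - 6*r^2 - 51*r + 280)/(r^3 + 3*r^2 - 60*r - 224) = (r - 5)/(r + 4)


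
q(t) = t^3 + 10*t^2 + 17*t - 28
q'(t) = 3*t^2 + 20*t + 17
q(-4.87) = 10.88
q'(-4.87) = -9.25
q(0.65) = -12.45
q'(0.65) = 31.27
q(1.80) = 40.83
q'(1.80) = 62.72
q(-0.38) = -33.07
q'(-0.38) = 9.83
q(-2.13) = -28.50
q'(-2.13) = -11.99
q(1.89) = 46.60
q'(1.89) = 65.52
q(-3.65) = -5.45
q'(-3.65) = -16.03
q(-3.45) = -8.69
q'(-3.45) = -16.29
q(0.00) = -28.00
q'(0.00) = 17.00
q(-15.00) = -1408.00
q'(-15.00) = 392.00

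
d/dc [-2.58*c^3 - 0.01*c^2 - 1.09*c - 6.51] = -7.74*c^2 - 0.02*c - 1.09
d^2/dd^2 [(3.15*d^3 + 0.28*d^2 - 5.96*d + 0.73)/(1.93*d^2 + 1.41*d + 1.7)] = (-2.8421709430404e-14*d^5 - 54.070006*d^3 + 56.106282*d^2 + 183.868854*d + 28.303006)/(7.189057*d^6 + 15.756327*d^5 + 30.508089*d^4 + 30.560481*d^3 + 26.87241*d^2 + 12.2247*d + 4.913)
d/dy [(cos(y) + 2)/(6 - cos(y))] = -8*sin(y)/(cos(y) - 6)^2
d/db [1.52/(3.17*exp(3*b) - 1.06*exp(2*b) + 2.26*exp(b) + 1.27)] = (-14.4552*exp(2*b) + 3.2224*exp(b) - 3.4352)*exp(b)/(3.17*exp(3*b) - 1.06*exp(2*b) + 2.26*exp(b) + 1.27)^2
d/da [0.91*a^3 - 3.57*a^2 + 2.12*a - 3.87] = 2.73*a^2 - 7.14*a + 2.12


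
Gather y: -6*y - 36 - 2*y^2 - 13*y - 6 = -2*y^2 - 19*y - 42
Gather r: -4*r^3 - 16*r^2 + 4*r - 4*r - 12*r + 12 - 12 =-4*r^3 - 16*r^2 - 12*r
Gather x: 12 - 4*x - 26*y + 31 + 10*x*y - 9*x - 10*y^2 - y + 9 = x*(10*y - 13) - 10*y^2 - 27*y + 52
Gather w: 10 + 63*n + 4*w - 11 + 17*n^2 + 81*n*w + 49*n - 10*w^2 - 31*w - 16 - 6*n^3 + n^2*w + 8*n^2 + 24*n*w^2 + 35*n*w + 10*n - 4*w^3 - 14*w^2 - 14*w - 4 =-6*n^3 + 25*n^2 + 122*n - 4*w^3 + w^2*(24*n - 24) + w*(n^2 + 116*n - 41) - 21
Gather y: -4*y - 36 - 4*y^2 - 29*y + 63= -4*y^2 - 33*y + 27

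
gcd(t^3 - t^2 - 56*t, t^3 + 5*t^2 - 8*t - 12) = 1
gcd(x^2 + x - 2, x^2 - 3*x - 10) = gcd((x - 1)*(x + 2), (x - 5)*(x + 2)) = x + 2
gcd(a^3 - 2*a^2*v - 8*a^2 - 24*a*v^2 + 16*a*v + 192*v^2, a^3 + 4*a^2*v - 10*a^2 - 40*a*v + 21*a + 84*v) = a + 4*v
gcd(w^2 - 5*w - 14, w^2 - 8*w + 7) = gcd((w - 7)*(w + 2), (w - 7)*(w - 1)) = w - 7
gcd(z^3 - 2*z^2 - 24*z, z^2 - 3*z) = z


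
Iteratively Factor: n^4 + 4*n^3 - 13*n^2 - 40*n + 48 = (n + 4)*(n^3 - 13*n + 12) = (n - 3)*(n + 4)*(n^2 + 3*n - 4) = (n - 3)*(n - 1)*(n + 4)*(n + 4)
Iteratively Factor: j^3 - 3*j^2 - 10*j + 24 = (j - 2)*(j^2 - j - 12) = (j - 2)*(j + 3)*(j - 4)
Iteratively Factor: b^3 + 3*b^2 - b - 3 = (b + 3)*(b^2 - 1) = (b + 1)*(b + 3)*(b - 1)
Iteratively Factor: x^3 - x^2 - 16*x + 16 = (x - 1)*(x^2 - 16) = (x - 1)*(x + 4)*(x - 4)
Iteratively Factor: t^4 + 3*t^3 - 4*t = (t - 1)*(t^3 + 4*t^2 + 4*t) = (t - 1)*(t + 2)*(t^2 + 2*t) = (t - 1)*(t + 2)^2*(t)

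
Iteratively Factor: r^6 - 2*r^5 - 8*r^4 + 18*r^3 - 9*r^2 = (r - 1)*(r^5 - r^4 - 9*r^3 + 9*r^2) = r*(r - 1)*(r^4 - r^3 - 9*r^2 + 9*r) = r*(r - 1)*(r + 3)*(r^3 - 4*r^2 + 3*r) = r*(r - 3)*(r - 1)*(r + 3)*(r^2 - r) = r^2*(r - 3)*(r - 1)*(r + 3)*(r - 1)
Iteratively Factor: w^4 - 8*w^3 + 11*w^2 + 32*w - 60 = (w - 3)*(w^3 - 5*w^2 - 4*w + 20) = (w - 3)*(w + 2)*(w^2 - 7*w + 10) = (w - 5)*(w - 3)*(w + 2)*(w - 2)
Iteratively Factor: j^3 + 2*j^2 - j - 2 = (j + 1)*(j^2 + j - 2) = (j - 1)*(j + 1)*(j + 2)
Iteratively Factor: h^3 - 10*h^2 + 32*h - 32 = (h - 2)*(h^2 - 8*h + 16) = (h - 4)*(h - 2)*(h - 4)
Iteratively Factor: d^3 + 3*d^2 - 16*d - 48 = (d + 3)*(d^2 - 16) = (d + 3)*(d + 4)*(d - 4)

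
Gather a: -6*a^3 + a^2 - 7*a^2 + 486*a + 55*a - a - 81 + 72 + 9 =-6*a^3 - 6*a^2 + 540*a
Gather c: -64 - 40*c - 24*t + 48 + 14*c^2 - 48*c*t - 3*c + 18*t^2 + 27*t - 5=14*c^2 + c*(-48*t - 43) + 18*t^2 + 3*t - 21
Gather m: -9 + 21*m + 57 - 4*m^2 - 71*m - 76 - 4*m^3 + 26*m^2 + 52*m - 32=-4*m^3 + 22*m^2 + 2*m - 60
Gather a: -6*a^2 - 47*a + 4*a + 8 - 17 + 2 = -6*a^2 - 43*a - 7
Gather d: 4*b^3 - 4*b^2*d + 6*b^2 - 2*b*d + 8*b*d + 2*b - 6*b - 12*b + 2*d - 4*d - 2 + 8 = 4*b^3 + 6*b^2 - 16*b + d*(-4*b^2 + 6*b - 2) + 6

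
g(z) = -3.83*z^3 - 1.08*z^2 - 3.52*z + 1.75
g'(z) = -11.49*z^2 - 2.16*z - 3.52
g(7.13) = -1466.50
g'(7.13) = -603.04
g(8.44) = -2407.53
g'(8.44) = -840.22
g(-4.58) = 363.17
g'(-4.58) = -234.65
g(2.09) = -45.29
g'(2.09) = -58.22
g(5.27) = -607.37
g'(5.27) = -334.01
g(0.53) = -0.99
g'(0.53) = -7.89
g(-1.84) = 28.43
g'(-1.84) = -38.45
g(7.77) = -1887.45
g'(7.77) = -713.99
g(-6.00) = 811.27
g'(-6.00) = -404.20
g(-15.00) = 12737.80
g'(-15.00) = -2556.37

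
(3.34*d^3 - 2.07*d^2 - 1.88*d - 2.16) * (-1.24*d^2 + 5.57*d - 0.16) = -4.1416*d^5 + 21.1706*d^4 - 9.7331*d^3 - 7.462*d^2 - 11.7304*d + 0.3456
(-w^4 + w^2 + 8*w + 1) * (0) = 0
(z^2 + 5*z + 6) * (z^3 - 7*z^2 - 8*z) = z^5 - 2*z^4 - 37*z^3 - 82*z^2 - 48*z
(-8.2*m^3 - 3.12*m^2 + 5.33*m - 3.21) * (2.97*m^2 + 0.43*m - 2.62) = -24.354*m^5 - 12.7924*m^4 + 35.9725*m^3 + 0.932599999999999*m^2 - 15.3449*m + 8.4102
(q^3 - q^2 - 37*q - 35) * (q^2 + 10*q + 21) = q^5 + 9*q^4 - 26*q^3 - 426*q^2 - 1127*q - 735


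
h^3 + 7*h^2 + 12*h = h*(h + 3)*(h + 4)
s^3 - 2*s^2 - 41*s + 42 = (s - 7)*(s - 1)*(s + 6)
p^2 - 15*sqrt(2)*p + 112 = (p - 8*sqrt(2))*(p - 7*sqrt(2))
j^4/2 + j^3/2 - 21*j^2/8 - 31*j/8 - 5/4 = (j/2 + 1)*(j - 5/2)*(j + 1/2)*(j + 1)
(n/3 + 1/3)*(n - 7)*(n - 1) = n^3/3 - 7*n^2/3 - n/3 + 7/3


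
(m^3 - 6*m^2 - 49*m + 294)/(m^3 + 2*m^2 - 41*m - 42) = (m - 7)/(m + 1)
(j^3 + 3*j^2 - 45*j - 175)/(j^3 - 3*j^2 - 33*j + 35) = (j + 5)/(j - 1)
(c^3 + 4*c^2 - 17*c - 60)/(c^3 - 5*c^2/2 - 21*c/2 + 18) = 2*(c + 5)/(2*c - 3)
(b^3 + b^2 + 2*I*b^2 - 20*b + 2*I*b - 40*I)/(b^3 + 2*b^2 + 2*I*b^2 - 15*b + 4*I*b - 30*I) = (b - 4)/(b - 3)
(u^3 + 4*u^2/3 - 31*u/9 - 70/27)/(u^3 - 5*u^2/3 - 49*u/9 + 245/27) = (3*u + 2)/(3*u - 7)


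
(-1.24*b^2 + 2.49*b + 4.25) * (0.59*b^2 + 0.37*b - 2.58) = -0.7316*b^4 + 1.0103*b^3 + 6.628*b^2 - 4.8517*b - 10.965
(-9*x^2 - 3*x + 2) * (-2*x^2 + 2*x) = 18*x^4 - 12*x^3 - 10*x^2 + 4*x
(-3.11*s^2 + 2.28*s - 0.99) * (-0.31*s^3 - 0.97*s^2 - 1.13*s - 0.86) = 0.9641*s^5 + 2.3099*s^4 + 1.6096*s^3 + 1.0585*s^2 - 0.8421*s + 0.8514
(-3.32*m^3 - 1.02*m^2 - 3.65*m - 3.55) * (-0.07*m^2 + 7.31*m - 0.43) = 0.2324*m^5 - 24.1978*m^4 - 5.7731*m^3 - 25.9944*m^2 - 24.381*m + 1.5265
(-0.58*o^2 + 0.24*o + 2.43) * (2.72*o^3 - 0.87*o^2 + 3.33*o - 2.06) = -1.5776*o^5 + 1.1574*o^4 + 4.4694*o^3 - 0.1201*o^2 + 7.5975*o - 5.0058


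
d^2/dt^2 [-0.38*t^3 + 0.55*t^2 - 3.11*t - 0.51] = 1.1 - 2.28*t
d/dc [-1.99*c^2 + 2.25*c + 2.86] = 2.25 - 3.98*c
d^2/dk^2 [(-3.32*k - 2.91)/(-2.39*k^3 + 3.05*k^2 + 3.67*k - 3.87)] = (113.785032*k^5 + 54.259692*k^4 - 219.389088*k^3 - 359.21736*k^2 + 269.071452*k + 241.392624)/(13.651919*k^9 - 52.265715*k^8 + 3.80870399999998*k^7 + 198.459646*k^6 - 175.110702*k^5 - 218.907996*k^4 + 317.86658*k^3 + 19.335294*k^2 - 164.895669*k + 57.960603)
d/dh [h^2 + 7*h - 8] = 2*h + 7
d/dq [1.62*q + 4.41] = 1.62000000000000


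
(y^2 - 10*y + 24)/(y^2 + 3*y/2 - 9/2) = 2*(y^2 - 10*y + 24)/(2*y^2 + 3*y - 9)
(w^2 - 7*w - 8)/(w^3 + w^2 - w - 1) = (w - 8)/(w^2 - 1)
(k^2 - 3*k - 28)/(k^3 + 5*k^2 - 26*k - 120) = (k - 7)/(k^2 + k - 30)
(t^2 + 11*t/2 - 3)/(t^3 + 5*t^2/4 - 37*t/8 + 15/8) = 4*(t + 6)/(4*t^2 + 7*t - 15)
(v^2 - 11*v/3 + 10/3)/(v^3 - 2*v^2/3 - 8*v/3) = (3*v - 5)/(v*(3*v + 4))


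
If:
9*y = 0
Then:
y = 0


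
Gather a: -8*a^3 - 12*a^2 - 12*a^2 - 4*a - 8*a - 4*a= -8*a^3 - 24*a^2 - 16*a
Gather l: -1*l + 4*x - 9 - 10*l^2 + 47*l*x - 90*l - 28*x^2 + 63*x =-10*l^2 + l*(47*x - 91) - 28*x^2 + 67*x - 9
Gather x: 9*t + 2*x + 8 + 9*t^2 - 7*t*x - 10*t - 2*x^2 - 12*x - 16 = 9*t^2 - t - 2*x^2 + x*(-7*t - 10) - 8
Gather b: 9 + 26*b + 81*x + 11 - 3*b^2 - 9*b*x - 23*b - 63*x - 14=-3*b^2 + b*(3 - 9*x) + 18*x + 6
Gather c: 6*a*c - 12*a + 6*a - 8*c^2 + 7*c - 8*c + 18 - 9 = -6*a - 8*c^2 + c*(6*a - 1) + 9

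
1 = 1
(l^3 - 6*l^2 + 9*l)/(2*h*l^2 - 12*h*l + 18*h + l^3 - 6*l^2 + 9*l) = l/(2*h + l)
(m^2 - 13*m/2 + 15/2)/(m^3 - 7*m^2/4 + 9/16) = 8*(m - 5)/(8*m^2 - 2*m - 3)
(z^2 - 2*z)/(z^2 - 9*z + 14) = z/(z - 7)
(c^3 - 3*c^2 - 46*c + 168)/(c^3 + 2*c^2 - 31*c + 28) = (c - 6)/(c - 1)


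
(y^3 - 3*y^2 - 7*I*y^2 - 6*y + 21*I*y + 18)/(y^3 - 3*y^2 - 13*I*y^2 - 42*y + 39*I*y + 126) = (y - I)/(y - 7*I)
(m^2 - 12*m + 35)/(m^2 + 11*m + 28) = (m^2 - 12*m + 35)/(m^2 + 11*m + 28)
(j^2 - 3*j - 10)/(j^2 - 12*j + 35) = (j + 2)/(j - 7)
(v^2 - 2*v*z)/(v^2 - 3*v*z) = (v - 2*z)/(v - 3*z)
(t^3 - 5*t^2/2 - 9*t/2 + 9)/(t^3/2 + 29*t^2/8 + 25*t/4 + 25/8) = 4*(2*t^3 - 5*t^2 - 9*t + 18)/(4*t^3 + 29*t^2 + 50*t + 25)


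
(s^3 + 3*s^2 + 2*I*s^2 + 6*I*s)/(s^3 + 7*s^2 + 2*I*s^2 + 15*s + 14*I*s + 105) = s*(s^2 + s*(3 + 2*I) + 6*I)/(s^3 + s^2*(7 + 2*I) + s*(15 + 14*I) + 105)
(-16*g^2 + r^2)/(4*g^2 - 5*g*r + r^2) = (4*g + r)/(-g + r)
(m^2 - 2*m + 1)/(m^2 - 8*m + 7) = (m - 1)/(m - 7)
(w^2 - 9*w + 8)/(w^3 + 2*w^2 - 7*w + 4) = (w - 8)/(w^2 + 3*w - 4)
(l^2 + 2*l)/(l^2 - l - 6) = l/(l - 3)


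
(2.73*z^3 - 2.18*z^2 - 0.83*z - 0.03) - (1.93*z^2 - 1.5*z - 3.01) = 2.73*z^3 - 4.11*z^2 + 0.67*z + 2.98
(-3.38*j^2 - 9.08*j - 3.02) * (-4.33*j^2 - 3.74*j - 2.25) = 14.6354*j^4 + 51.9576*j^3 + 54.6408*j^2 + 31.7248*j + 6.795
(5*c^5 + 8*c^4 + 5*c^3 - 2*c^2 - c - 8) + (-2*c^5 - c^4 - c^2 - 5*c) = 3*c^5 + 7*c^4 + 5*c^3 - 3*c^2 - 6*c - 8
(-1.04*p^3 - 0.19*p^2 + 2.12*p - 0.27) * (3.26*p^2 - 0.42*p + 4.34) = -3.3904*p^5 - 0.1826*p^4 + 2.4774*p^3 - 2.5952*p^2 + 9.3142*p - 1.1718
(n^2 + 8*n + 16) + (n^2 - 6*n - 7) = 2*n^2 + 2*n + 9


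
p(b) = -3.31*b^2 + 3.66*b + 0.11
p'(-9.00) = 63.24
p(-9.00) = -300.94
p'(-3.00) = 23.52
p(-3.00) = -40.66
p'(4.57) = -26.59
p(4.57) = -52.29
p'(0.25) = 2.00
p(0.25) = 0.82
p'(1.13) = -3.82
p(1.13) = 0.02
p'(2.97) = -16.00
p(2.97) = -18.22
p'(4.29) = -24.74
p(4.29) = -45.11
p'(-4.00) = 30.14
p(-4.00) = -67.49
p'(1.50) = -6.27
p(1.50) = -1.85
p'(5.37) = -31.89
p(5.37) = -75.69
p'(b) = 3.66 - 6.62*b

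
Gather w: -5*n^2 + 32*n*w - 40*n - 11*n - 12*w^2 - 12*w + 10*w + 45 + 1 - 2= -5*n^2 - 51*n - 12*w^2 + w*(32*n - 2) + 44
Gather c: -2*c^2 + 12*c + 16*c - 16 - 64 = -2*c^2 + 28*c - 80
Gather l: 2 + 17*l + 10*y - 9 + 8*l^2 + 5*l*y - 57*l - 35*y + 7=8*l^2 + l*(5*y - 40) - 25*y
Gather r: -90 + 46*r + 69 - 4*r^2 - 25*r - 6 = -4*r^2 + 21*r - 27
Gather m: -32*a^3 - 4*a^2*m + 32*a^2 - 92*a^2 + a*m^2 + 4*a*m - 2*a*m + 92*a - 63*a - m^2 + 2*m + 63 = -32*a^3 - 60*a^2 + 29*a + m^2*(a - 1) + m*(-4*a^2 + 2*a + 2) + 63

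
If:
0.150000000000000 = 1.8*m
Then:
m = 0.08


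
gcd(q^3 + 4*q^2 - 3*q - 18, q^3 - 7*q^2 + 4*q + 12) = q - 2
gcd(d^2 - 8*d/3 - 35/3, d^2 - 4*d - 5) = d - 5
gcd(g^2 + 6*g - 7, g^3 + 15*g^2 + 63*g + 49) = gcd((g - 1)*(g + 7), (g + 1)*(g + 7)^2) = g + 7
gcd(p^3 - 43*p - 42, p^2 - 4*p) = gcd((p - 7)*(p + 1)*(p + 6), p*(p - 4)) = 1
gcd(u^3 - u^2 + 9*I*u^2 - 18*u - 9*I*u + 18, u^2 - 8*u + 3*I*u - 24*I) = u + 3*I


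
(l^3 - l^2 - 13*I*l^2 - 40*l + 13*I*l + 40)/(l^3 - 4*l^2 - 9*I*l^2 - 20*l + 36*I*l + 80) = (l^2 - l*(1 + 8*I) + 8*I)/(l^2 - 4*l*(1 + I) + 16*I)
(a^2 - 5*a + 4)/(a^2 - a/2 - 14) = 2*(a - 1)/(2*a + 7)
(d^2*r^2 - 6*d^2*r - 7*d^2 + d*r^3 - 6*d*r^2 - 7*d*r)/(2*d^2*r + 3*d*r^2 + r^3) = d*(r^2 - 6*r - 7)/(r*(2*d + r))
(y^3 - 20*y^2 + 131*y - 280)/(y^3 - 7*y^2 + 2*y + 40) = (y^2 - 15*y + 56)/(y^2 - 2*y - 8)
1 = 1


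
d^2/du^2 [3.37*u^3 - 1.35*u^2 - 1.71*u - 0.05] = 20.22*u - 2.7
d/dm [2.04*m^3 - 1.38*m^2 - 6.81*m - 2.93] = 6.12*m^2 - 2.76*m - 6.81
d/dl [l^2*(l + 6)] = 3*l*(l + 4)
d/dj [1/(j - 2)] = -1/(j - 2)^2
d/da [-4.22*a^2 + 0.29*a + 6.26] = 0.29 - 8.44*a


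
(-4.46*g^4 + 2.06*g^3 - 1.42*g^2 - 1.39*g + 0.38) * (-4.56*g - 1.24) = 20.3376*g^5 - 3.8632*g^4 + 3.9208*g^3 + 8.0992*g^2 - 0.0092000000000001*g - 0.4712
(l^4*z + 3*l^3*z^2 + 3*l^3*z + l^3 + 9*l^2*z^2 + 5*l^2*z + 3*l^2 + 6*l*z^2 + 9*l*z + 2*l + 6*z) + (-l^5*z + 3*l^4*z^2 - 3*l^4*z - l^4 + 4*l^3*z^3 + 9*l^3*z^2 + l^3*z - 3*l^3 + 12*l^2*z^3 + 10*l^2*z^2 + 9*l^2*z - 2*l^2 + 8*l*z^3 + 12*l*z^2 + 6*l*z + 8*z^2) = -l^5*z + 3*l^4*z^2 - 2*l^4*z - l^4 + 4*l^3*z^3 + 12*l^3*z^2 + 4*l^3*z - 2*l^3 + 12*l^2*z^3 + 19*l^2*z^2 + 14*l^2*z + l^2 + 8*l*z^3 + 18*l*z^2 + 15*l*z + 2*l + 8*z^2 + 6*z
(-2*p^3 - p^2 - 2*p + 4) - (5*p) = -2*p^3 - p^2 - 7*p + 4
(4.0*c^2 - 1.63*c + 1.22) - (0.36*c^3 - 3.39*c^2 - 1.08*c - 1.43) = -0.36*c^3 + 7.39*c^2 - 0.55*c + 2.65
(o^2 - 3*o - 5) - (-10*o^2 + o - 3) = 11*o^2 - 4*o - 2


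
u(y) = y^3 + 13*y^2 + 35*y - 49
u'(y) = 3*y^2 + 26*y + 35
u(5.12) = 605.20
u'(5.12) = 246.76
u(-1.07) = -72.79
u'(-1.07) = 10.61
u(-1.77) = -75.77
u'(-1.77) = -1.62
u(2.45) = 129.49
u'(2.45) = 116.71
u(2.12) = 93.16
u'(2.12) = 103.60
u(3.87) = 339.11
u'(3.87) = 180.55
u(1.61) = 45.22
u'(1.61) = 84.64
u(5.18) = 620.11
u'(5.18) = 250.18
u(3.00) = 200.00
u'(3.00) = 140.00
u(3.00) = 200.00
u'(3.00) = 140.00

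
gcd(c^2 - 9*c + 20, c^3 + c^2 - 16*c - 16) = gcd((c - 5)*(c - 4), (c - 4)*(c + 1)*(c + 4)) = c - 4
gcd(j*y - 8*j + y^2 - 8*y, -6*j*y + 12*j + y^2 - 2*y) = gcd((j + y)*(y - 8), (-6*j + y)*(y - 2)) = 1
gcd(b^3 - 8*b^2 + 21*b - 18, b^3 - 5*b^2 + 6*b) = b^2 - 5*b + 6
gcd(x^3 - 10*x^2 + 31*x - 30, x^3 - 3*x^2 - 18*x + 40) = x^2 - 7*x + 10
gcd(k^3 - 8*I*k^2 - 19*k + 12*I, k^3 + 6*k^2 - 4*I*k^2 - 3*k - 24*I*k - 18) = k^2 - 4*I*k - 3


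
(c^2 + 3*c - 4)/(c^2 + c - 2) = (c + 4)/(c + 2)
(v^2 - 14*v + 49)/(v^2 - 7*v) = (v - 7)/v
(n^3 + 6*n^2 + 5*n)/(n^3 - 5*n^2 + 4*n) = (n^2 + 6*n + 5)/(n^2 - 5*n + 4)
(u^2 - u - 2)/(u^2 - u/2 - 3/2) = 2*(u - 2)/(2*u - 3)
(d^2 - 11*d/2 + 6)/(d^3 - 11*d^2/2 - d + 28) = (2*d - 3)/(2*d^2 - 3*d - 14)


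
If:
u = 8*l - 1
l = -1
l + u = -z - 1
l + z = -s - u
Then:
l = -1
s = 1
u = -9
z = 9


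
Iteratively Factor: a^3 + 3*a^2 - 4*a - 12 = (a + 2)*(a^2 + a - 6) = (a + 2)*(a + 3)*(a - 2)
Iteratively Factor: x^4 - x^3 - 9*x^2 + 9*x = (x - 1)*(x^3 - 9*x) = (x - 1)*(x + 3)*(x^2 - 3*x) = x*(x - 1)*(x + 3)*(x - 3)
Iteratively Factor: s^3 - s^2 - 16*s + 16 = (s + 4)*(s^2 - 5*s + 4) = (s - 1)*(s + 4)*(s - 4)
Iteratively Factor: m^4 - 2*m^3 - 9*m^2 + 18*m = (m - 3)*(m^3 + m^2 - 6*m) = (m - 3)*(m - 2)*(m^2 + 3*m) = m*(m - 3)*(m - 2)*(m + 3)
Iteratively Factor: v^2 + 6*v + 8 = (v + 2)*(v + 4)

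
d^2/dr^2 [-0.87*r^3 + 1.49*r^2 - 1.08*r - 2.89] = 2.98 - 5.22*r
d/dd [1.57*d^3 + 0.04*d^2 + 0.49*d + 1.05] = 4.71*d^2 + 0.08*d + 0.49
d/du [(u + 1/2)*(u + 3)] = 2*u + 7/2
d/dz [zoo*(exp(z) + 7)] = zoo*exp(z)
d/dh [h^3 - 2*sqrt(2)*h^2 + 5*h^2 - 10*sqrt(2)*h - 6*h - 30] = 3*h^2 - 4*sqrt(2)*h + 10*h - 10*sqrt(2) - 6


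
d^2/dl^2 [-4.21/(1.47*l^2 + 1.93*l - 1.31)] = (18.194778*l^2 + 23.888382*l - 4.21*(2.94*l + 1.93)*(5.88*l + 3.86) - 16.214394)/(1.47*l^2 + 1.93*l - 1.31)^3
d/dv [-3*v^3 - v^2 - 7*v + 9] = -9*v^2 - 2*v - 7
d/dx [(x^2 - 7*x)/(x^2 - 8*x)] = -1/(x^2 - 16*x + 64)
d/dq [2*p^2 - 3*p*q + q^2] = -3*p + 2*q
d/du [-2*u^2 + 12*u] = 12 - 4*u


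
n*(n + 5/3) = n^2 + 5*n/3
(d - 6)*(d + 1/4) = d^2 - 23*d/4 - 3/2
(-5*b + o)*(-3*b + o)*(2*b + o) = 30*b^3 - b^2*o - 6*b*o^2 + o^3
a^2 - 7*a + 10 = (a - 5)*(a - 2)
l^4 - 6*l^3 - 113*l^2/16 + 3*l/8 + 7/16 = (l - 7)*(l - 1/4)*(l + 1/4)*(l + 1)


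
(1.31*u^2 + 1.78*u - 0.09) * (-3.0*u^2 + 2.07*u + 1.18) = -3.93*u^4 - 2.6283*u^3 + 5.5004*u^2 + 1.9141*u - 0.1062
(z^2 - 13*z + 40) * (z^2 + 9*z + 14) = z^4 - 4*z^3 - 63*z^2 + 178*z + 560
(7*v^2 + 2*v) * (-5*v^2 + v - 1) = -35*v^4 - 3*v^3 - 5*v^2 - 2*v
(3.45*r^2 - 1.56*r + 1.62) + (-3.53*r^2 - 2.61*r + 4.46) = -0.0799999999999996*r^2 - 4.17*r + 6.08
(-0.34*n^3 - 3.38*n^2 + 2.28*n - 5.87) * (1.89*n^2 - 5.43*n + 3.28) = -0.6426*n^5 - 4.542*n^4 + 21.5474*n^3 - 34.5611*n^2 + 39.3525*n - 19.2536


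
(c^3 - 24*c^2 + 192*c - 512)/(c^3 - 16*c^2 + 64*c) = (c - 8)/c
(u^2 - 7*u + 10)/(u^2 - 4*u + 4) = (u - 5)/(u - 2)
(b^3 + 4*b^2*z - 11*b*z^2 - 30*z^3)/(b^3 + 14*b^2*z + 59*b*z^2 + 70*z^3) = (b - 3*z)/(b + 7*z)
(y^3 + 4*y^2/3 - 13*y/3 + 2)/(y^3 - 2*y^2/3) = 1 + 2/y - 3/y^2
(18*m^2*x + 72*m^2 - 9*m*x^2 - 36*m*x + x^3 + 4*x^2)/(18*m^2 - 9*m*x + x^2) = x + 4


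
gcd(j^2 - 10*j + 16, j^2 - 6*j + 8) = j - 2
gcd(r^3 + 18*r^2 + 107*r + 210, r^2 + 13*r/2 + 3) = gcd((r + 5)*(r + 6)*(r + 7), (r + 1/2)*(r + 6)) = r + 6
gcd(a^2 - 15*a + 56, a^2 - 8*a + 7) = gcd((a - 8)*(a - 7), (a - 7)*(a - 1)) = a - 7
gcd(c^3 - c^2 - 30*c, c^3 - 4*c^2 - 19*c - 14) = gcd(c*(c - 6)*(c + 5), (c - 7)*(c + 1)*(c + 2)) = 1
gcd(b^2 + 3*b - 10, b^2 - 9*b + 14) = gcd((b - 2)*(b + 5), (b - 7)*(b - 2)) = b - 2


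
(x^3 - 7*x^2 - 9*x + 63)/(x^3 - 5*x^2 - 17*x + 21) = (x - 3)/(x - 1)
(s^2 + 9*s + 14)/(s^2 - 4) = (s + 7)/(s - 2)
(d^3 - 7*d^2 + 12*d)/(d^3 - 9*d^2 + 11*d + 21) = d*(d - 4)/(d^2 - 6*d - 7)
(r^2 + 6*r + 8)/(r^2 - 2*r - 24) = (r + 2)/(r - 6)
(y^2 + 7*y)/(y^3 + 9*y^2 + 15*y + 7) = y/(y^2 + 2*y + 1)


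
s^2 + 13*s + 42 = (s + 6)*(s + 7)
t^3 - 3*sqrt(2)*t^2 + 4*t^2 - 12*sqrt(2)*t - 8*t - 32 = (t + 4)*(t - 4*sqrt(2))*(t + sqrt(2))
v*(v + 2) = v^2 + 2*v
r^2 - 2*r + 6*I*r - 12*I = (r - 2)*(r + 6*I)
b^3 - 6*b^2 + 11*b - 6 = (b - 3)*(b - 2)*(b - 1)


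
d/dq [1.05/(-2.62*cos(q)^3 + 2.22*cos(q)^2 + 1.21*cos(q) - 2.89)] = (-8.253*cos(q)^2 + 4.662*cos(q) + 1.2705)*sin(q)/(2.62*cos(q)^3 - 2.22*cos(q)^2 - 1.21*cos(q) + 2.89)^2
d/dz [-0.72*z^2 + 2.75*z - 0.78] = 2.75 - 1.44*z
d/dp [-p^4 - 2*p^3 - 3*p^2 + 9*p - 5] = -4*p^3 - 6*p^2 - 6*p + 9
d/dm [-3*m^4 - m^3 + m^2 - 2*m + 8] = -12*m^3 - 3*m^2 + 2*m - 2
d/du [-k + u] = 1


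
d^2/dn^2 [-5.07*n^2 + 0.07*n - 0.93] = -10.1400000000000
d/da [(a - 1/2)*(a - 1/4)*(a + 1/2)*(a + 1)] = 4*a^3 + 9*a^2/4 - a - 3/16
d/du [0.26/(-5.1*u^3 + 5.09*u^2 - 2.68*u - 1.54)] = (3.978*u^2 - 2.6468*u + 0.6968)/(5.1*u^3 - 5.09*u^2 + 2.68*u + 1.54)^2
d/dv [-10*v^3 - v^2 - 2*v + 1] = -30*v^2 - 2*v - 2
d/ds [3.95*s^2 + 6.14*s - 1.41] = 7.9*s + 6.14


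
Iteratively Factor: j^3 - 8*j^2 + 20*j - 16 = (j - 2)*(j^2 - 6*j + 8) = (j - 2)^2*(j - 4)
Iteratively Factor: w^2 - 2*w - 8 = (w - 4)*(w + 2)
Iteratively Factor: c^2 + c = (c + 1)*(c)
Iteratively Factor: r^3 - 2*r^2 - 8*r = (r)*(r^2 - 2*r - 8) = r*(r + 2)*(r - 4)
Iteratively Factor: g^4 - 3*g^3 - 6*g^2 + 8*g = (g)*(g^3 - 3*g^2 - 6*g + 8) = g*(g + 2)*(g^2 - 5*g + 4) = g*(g - 1)*(g + 2)*(g - 4)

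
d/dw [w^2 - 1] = 2*w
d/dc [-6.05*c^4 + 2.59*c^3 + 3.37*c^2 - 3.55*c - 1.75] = -24.2*c^3 + 7.77*c^2 + 6.74*c - 3.55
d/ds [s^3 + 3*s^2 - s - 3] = 3*s^2 + 6*s - 1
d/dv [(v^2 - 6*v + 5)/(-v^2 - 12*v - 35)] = 6*(-3*v^2 - 10*v + 45)/(v^4 + 24*v^3 + 214*v^2 + 840*v + 1225)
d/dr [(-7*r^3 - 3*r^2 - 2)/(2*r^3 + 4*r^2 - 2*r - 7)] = (-22*r^4 + 28*r^3 + 165*r^2 + 58*r - 4)/(4*r^6 + 16*r^5 + 8*r^4 - 44*r^3 - 52*r^2 + 28*r + 49)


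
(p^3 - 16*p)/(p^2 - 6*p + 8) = p*(p + 4)/(p - 2)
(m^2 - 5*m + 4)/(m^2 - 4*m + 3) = (m - 4)/(m - 3)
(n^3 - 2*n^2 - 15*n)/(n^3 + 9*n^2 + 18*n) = (n - 5)/(n + 6)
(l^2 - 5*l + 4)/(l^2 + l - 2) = (l - 4)/(l + 2)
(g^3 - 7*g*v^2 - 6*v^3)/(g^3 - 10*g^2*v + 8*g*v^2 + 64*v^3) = (g^2 - 2*g*v - 3*v^2)/(g^2 - 12*g*v + 32*v^2)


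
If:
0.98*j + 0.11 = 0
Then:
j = -0.11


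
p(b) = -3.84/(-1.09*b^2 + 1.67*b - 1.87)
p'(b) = -3.84*(2.18*b - 1.67)/(-1.09*b^2 + 1.67*b - 1.87)^2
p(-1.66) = 0.50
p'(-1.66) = 0.35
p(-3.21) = 0.21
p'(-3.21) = 0.10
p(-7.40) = 0.05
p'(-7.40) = 0.01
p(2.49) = 0.86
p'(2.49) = -0.72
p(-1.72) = 0.48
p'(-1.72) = 0.33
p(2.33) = 0.99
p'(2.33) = -0.86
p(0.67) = 3.10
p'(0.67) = 0.52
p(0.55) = 3.00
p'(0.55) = 1.10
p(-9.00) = 0.04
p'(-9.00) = 0.01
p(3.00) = 0.58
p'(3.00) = -0.42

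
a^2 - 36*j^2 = (a - 6*j)*(a + 6*j)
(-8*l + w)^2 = 64*l^2 - 16*l*w + w^2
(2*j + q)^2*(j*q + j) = 4*j^3*q + 4*j^3 + 4*j^2*q^2 + 4*j^2*q + j*q^3 + j*q^2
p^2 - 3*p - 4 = (p - 4)*(p + 1)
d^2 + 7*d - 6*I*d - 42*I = (d + 7)*(d - 6*I)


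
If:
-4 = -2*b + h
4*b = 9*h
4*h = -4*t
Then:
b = 18/7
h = 8/7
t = -8/7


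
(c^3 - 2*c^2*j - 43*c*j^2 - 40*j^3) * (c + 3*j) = c^4 + c^3*j - 49*c^2*j^2 - 169*c*j^3 - 120*j^4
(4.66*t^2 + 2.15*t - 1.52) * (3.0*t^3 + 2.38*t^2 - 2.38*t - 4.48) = 13.98*t^5 + 17.5408*t^4 - 10.5338*t^3 - 29.6114*t^2 - 6.0144*t + 6.8096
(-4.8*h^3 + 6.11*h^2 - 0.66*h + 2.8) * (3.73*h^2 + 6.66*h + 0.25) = -17.904*h^5 - 9.1777*h^4 + 37.0308*h^3 + 7.5759*h^2 + 18.483*h + 0.7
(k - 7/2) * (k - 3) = k^2 - 13*k/2 + 21/2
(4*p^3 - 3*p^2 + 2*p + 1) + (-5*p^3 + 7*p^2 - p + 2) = -p^3 + 4*p^2 + p + 3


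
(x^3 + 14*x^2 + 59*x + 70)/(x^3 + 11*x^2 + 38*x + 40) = (x + 7)/(x + 4)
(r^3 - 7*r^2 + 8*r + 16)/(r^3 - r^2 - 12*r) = (r^2 - 3*r - 4)/(r*(r + 3))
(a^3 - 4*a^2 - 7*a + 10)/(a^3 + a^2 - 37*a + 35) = (a + 2)/(a + 7)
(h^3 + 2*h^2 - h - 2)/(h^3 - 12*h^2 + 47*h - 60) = (h^3 + 2*h^2 - h - 2)/(h^3 - 12*h^2 + 47*h - 60)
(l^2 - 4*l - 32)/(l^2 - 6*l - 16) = (l + 4)/(l + 2)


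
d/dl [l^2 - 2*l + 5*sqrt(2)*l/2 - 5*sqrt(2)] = 2*l - 2 + 5*sqrt(2)/2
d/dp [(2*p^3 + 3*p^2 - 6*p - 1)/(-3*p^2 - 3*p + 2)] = 3*(-2*p^4 - 4*p^3 - 5*p^2 + 2*p - 5)/(9*p^4 + 18*p^3 - 3*p^2 - 12*p + 4)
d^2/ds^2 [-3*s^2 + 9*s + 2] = -6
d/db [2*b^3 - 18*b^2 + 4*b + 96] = 6*b^2 - 36*b + 4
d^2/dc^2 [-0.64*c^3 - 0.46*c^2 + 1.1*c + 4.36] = -3.84*c - 0.92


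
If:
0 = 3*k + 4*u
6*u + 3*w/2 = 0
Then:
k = w/3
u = -w/4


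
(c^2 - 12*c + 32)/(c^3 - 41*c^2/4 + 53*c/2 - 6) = 4*(c - 8)/(4*c^2 - 25*c + 6)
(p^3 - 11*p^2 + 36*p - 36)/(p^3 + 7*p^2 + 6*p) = (p^3 - 11*p^2 + 36*p - 36)/(p*(p^2 + 7*p + 6))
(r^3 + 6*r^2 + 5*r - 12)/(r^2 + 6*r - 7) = (r^2 + 7*r + 12)/(r + 7)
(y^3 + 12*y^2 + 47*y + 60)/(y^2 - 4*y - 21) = (y^2 + 9*y + 20)/(y - 7)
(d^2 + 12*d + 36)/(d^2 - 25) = (d^2 + 12*d + 36)/(d^2 - 25)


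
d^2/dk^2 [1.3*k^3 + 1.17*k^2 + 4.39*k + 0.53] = 7.8*k + 2.34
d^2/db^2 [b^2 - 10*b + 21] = 2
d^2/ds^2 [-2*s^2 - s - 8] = -4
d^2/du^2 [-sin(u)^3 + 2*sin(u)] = (9*sin(u)^2 - 8)*sin(u)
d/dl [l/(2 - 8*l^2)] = (4*l^2 + 1)/(2*(4*l^2 - 1)^2)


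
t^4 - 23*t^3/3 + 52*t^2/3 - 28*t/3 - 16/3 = (t - 4)*(t - 2)^2*(t + 1/3)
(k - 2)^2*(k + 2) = k^3 - 2*k^2 - 4*k + 8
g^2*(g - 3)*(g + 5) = g^4 + 2*g^3 - 15*g^2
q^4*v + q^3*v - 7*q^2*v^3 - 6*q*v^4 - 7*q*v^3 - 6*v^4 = (q - 3*v)*(q + v)*(q + 2*v)*(q*v + v)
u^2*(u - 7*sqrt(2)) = u^3 - 7*sqrt(2)*u^2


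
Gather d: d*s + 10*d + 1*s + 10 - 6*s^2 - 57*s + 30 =d*(s + 10) - 6*s^2 - 56*s + 40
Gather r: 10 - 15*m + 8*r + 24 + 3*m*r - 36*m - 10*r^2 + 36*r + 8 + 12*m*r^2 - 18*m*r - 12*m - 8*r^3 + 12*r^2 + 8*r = -63*m - 8*r^3 + r^2*(12*m + 2) + r*(52 - 15*m) + 42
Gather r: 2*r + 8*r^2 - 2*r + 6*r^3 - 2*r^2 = 6*r^3 + 6*r^2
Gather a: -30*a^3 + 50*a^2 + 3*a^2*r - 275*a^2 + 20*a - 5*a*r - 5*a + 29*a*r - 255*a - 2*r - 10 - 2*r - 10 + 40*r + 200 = -30*a^3 + a^2*(3*r - 225) + a*(24*r - 240) + 36*r + 180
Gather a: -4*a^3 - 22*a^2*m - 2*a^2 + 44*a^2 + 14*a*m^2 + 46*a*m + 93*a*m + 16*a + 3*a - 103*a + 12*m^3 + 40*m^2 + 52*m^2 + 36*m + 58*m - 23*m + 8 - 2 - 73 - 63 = -4*a^3 + a^2*(42 - 22*m) + a*(14*m^2 + 139*m - 84) + 12*m^3 + 92*m^2 + 71*m - 130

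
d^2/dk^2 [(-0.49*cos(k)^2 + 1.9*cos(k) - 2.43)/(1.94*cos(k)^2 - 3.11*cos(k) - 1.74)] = (-0.103763179514505*cos(k)^5 + 0.902302124529946*cos(k)^4 - 1.63572107631372*cos(k)^3 + 0.191280647682179*cos(k)^2 + 2.66049674533619*cos(k) - 2.1507817352913)/(0.18062212775579*cos(k)^6 - 0.868662088639958*cos(k)^5 + 0.906542056074766*cos(k)^4 + 0.814091817315311*cos(k)^3 - 0.813084112149533*cos(k)^2 - 0.698788750017626*cos(k) - 0.130320731514541)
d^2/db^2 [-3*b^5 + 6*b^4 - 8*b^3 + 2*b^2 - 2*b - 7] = -60*b^3 + 72*b^2 - 48*b + 4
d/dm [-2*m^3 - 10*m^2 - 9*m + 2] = -6*m^2 - 20*m - 9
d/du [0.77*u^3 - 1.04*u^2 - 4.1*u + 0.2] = 2.31*u^2 - 2.08*u - 4.1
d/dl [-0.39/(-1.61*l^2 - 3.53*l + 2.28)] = (-1.2558*l - 1.3767)/(1.61*l^2 + 3.53*l - 2.28)^2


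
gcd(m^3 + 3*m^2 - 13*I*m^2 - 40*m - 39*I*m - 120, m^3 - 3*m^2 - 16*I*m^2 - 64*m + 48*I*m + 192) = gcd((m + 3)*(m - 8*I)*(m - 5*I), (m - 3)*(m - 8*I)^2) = m - 8*I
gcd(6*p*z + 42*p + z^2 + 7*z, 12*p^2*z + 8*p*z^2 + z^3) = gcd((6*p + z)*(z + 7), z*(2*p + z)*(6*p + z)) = 6*p + z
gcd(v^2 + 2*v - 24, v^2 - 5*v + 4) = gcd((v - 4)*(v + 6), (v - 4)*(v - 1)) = v - 4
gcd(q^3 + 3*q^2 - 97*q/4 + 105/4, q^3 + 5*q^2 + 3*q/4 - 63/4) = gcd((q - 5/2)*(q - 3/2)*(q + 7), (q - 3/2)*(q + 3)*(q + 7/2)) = q - 3/2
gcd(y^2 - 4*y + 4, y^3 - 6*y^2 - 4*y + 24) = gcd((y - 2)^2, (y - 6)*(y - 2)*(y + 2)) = y - 2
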